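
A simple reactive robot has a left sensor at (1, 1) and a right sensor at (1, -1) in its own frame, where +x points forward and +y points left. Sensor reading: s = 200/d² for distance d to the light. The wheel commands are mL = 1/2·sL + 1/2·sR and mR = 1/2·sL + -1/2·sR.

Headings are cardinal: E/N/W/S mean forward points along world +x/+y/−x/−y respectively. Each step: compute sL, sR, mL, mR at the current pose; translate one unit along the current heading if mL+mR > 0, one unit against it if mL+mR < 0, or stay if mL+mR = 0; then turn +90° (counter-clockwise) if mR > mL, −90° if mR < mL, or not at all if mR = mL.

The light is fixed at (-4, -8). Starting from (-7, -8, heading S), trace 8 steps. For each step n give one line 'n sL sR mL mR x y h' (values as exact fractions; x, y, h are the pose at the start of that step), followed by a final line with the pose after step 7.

0 40 200/17 440/17 240/17 -7 -8 S
1 10 25/2 45/4 -5/4 -7 -9 W
2 8 200/9 136/9 -64/9 -8 -9 N
3 20 20 20 0 -8 -8 E
4 40 200/17 440/17 240/17 -7 -8 S
5 10 25/2 45/4 -5/4 -7 -9 W
6 8 200/9 136/9 -64/9 -8 -9 N
7 20 20 20 0 -8 -8 E
final -7 -8 S

n=0: pose=(-7,-8,S); sL=40, sR=200/17; mL=440/17, mR=240/17; mL+mR=40 → advance +1; mR−mL=-200/17 → turn -1·90°
n=1: pose=(-7,-9,W); sL=10, sR=25/2; mL=45/4, mR=-5/4; mL+mR=10 → advance +1; mR−mL=-25/2 → turn -1·90°
n=2: pose=(-8,-9,N); sL=8, sR=200/9; mL=136/9, mR=-64/9; mL+mR=8 → advance +1; mR−mL=-200/9 → turn -1·90°
n=3: pose=(-8,-8,E); sL=20, sR=20; mL=20, mR=0; mL+mR=20 → advance +1; mR−mL=-20 → turn -1·90°
n=4: pose=(-7,-8,S); sL=40, sR=200/17; mL=440/17, mR=240/17; mL+mR=40 → advance +1; mR−mL=-200/17 → turn -1·90°
n=5: pose=(-7,-9,W); sL=10, sR=25/2; mL=45/4, mR=-5/4; mL+mR=10 → advance +1; mR−mL=-25/2 → turn -1·90°
n=6: pose=(-8,-9,N); sL=8, sR=200/9; mL=136/9, mR=-64/9; mL+mR=8 → advance +1; mR−mL=-200/9 → turn -1·90°
n=7: pose=(-8,-8,E); sL=20, sR=20; mL=20, mR=0; mL+mR=20 → advance +1; mR−mL=-20 → turn -1·90°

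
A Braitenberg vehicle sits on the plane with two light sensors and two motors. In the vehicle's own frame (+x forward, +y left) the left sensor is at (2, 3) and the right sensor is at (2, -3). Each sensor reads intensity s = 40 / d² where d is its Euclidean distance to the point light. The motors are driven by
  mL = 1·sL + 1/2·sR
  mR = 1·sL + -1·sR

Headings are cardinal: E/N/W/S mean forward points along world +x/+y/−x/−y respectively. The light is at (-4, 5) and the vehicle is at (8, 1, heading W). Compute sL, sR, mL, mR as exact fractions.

40/149 40/101 7020/15049 -1920/15049

left sensor world pos  = (6, -2); dL² = 149
right sensor world pos = (6, 4); dR² = 101
sL = 40/149 = 40/149
sR = 40/101 = 40/101
mL = 1·sL + 1/2·sR = 7020/15049
mR = 1·sL + -1·sR = -1920/15049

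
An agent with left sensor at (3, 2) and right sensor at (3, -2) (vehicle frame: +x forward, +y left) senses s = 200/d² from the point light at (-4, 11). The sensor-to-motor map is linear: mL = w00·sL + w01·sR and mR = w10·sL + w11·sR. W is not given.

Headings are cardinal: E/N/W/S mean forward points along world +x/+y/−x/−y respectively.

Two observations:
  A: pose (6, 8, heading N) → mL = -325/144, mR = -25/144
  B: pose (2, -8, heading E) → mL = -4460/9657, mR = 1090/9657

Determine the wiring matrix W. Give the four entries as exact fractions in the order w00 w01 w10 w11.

obs A: pose=(6,8,N) → sL=25/8, sR=25/18, mL=-325/144, mR=-25/144
obs B: pose=(2,-8,E) → sL=20/37, sR=100/261, mL=-4460/9657, mR=1090/9657
sensor matrix S = [[25/8, 25/18], [20/37, 100/261]]; det S = 2875/6438
solve [mL_A; mL_B] = S·[w00; w01] and [mR_A; mR_B] = S·[w10; w11]:
  w00 = -1/2, w01 = -1/2, w10 = -1/2, w11 = 1

-1/2 -1/2 -1/2 1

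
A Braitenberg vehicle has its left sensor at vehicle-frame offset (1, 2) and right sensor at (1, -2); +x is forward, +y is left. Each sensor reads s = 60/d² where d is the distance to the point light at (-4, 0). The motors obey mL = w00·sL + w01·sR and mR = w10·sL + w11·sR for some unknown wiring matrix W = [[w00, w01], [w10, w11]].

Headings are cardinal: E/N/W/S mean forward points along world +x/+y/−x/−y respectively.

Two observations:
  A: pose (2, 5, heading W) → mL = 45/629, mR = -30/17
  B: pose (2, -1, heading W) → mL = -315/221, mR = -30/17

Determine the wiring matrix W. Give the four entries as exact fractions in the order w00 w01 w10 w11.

1/2 -1 -1 0

obs A: pose=(2,5,W) → sL=30/17, sR=30/37, mL=45/629, mR=-30/17
obs B: pose=(2,-1,W) → sL=30/17, sR=30/13, mL=-315/221, mR=-30/17
sensor matrix S = [[30/17, 30/37], [30/17, 30/13]]; det S = 21600/8177
solve [mL_A; mL_B] = S·[w00; w01] and [mR_A; mR_B] = S·[w10; w11]:
  w00 = 1/2, w01 = -1, w10 = -1, w11 = 0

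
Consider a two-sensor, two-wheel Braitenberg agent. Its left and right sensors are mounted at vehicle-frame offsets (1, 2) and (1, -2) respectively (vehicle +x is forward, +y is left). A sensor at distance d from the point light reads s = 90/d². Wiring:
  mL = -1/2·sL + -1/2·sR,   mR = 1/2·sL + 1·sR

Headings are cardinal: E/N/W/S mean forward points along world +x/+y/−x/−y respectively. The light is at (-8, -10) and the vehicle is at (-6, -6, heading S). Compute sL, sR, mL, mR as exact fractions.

18/5 10 -34/5 59/5

left sensor world pos  = (-4, -7); dL² = 25
right sensor world pos = (-8, -7); dR² = 9
sL = 90/25 = 18/5
sR = 90/9 = 10
mL = -1/2·sL + -1/2·sR = -34/5
mR = 1/2·sL + 1·sR = 59/5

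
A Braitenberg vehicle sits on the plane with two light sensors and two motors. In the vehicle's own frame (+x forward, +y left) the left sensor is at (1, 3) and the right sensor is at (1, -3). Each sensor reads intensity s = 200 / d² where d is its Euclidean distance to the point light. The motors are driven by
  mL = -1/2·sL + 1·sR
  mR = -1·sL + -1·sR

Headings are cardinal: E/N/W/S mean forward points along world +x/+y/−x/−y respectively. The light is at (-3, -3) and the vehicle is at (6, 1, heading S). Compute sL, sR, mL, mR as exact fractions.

left sensor world pos  = (9, 0); dL² = 153
right sensor world pos = (3, 0); dR² = 45
sL = 200/153 = 200/153
sR = 200/45 = 40/9
mL = -1/2·sL + 1·sR = 580/153
mR = -1·sL + -1·sR = -880/153

200/153 40/9 580/153 -880/153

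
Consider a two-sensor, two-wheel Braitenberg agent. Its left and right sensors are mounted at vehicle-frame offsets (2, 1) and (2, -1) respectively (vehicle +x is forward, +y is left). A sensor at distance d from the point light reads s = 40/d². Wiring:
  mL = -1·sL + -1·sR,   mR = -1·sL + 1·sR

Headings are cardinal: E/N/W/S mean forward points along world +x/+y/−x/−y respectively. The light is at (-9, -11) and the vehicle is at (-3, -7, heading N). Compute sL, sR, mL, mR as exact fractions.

40/61 8/17 -1168/1037 -192/1037

left sensor world pos  = (-4, -5); dL² = 61
right sensor world pos = (-2, -5); dR² = 85
sL = 40/61 = 40/61
sR = 40/85 = 8/17
mL = -1·sL + -1·sR = -1168/1037
mR = -1·sL + 1·sR = -192/1037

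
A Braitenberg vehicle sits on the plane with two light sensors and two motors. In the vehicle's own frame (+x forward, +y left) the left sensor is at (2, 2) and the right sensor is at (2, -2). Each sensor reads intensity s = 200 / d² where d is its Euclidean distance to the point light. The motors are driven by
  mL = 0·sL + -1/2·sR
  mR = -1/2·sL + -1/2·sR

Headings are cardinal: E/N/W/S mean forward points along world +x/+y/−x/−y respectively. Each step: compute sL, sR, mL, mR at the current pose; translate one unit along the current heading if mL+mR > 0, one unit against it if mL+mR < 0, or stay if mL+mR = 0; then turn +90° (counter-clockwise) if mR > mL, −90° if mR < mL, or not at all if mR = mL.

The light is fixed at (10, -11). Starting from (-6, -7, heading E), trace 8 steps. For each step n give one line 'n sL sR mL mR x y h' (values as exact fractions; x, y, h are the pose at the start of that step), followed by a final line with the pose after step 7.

0 25/29 1 -1/2 -27/29 -6 -7 E
1 200/229 40/73 -20/73 -11880/16717 -7 -7 S
2 20/37 20/41 -10/41 -780/1517 -7 -6 W
3 200/373 40/49 -20/49 -12360/18277 -6 -6 N
4 25/29 1 -1/2 -27/29 -6 -7 E
5 200/229 40/73 -20/73 -11880/16717 -7 -7 S
6 20/37 20/41 -10/41 -780/1517 -7 -6 W
7 200/373 40/49 -20/49 -12360/18277 -6 -6 N
final -6 -7 E

n=0: pose=(-6,-7,E); sL=25/29, sR=1; mL=-1/2, mR=-27/29; mL+mR=-83/58 → advance -1; mR−mL=-25/58 → turn -1·90°
n=1: pose=(-7,-7,S); sL=200/229, sR=40/73; mL=-20/73, mR=-11880/16717; mL+mR=-16460/16717 → advance -1; mR−mL=-100/229 → turn -1·90°
n=2: pose=(-7,-6,W); sL=20/37, sR=20/41; mL=-10/41, mR=-780/1517; mL+mR=-1150/1517 → advance -1; mR−mL=-10/37 → turn -1·90°
n=3: pose=(-6,-6,N); sL=200/373, sR=40/49; mL=-20/49, mR=-12360/18277; mL+mR=-19820/18277 → advance -1; mR−mL=-100/373 → turn -1·90°
n=4: pose=(-6,-7,E); sL=25/29, sR=1; mL=-1/2, mR=-27/29; mL+mR=-83/58 → advance -1; mR−mL=-25/58 → turn -1·90°
n=5: pose=(-7,-7,S); sL=200/229, sR=40/73; mL=-20/73, mR=-11880/16717; mL+mR=-16460/16717 → advance -1; mR−mL=-100/229 → turn -1·90°
n=6: pose=(-7,-6,W); sL=20/37, sR=20/41; mL=-10/41, mR=-780/1517; mL+mR=-1150/1517 → advance -1; mR−mL=-10/37 → turn -1·90°
n=7: pose=(-6,-6,N); sL=200/373, sR=40/49; mL=-20/49, mR=-12360/18277; mL+mR=-19820/18277 → advance -1; mR−mL=-100/373 → turn -1·90°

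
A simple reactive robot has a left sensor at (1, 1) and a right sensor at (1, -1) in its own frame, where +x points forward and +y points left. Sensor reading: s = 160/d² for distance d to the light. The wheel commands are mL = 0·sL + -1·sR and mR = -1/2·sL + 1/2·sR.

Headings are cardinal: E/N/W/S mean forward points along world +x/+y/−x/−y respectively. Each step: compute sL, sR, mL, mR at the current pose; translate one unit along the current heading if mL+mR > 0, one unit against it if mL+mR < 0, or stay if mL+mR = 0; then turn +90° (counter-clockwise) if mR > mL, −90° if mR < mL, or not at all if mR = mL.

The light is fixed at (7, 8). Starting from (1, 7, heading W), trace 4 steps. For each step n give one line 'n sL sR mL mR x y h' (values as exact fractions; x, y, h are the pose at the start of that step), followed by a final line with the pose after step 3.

n=0: pose=(1,7,W); sL=160/53, sR=160/49; mL=-160/49, mR=320/2597; mL+mR=-8160/2597 → advance -1; mR−mL=8800/2597 → turn +1·90°
n=1: pose=(2,7,S); sL=8, sR=4; mL=-4, mR=-2; mL+mR=-6 → advance -1; mR−mL=2 → turn +1·90°
n=2: pose=(2,8,E); sL=160/17, sR=160/17; mL=-160/17, mR=0; mL+mR=-160/17 → advance -1; mR−mL=160/17 → turn +1·90°
n=3: pose=(1,8,N); sL=16/5, sR=80/13; mL=-80/13, mR=96/65; mL+mR=-304/65 → advance -1; mR−mL=496/65 → turn +1·90°

0 160/53 160/49 -160/49 320/2597 1 7 W
1 8 4 -4 -2 2 7 S
2 160/17 160/17 -160/17 0 2 8 E
3 16/5 80/13 -80/13 96/65 1 8 N
final 1 7 W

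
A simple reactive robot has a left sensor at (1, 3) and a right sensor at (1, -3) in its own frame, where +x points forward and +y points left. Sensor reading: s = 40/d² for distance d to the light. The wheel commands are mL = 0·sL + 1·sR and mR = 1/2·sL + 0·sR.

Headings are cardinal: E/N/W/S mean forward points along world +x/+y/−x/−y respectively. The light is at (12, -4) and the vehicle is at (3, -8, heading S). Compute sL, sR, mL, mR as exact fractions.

left sensor world pos  = (6, -9); dL² = 61
right sensor world pos = (0, -9); dR² = 169
sL = 40/61 = 40/61
sR = 40/169 = 40/169
mL = 0·sL + 1·sR = 40/169
mR = 1/2·sL + 0·sR = 20/61

40/61 40/169 40/169 20/61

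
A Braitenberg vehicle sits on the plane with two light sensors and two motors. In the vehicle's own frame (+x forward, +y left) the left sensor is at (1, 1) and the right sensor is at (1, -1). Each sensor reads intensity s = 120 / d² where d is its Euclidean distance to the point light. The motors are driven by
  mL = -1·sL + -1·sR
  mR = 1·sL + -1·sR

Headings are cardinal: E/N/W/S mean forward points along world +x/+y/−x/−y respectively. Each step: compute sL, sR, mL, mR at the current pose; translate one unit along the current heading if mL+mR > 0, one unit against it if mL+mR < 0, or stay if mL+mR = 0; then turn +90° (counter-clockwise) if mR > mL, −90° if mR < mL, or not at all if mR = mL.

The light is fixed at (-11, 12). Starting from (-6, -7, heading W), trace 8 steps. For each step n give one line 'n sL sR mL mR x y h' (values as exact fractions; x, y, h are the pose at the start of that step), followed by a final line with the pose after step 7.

n=0: pose=(-6,-7,W); sL=15/52, sR=6/17; mL=-567/884, mR=-57/884; mL+mR=-12/17 → advance -1; mR−mL=15/26 → turn +1·90°
n=1: pose=(-5,-7,S); sL=120/449, sR=24/85; mL=-20976/38165, mR=-576/38165; mL+mR=-48/85 → advance -1; mR−mL=240/449 → turn +1·90°
n=2: pose=(-5,-6,E); sL=60/169, sR=12/41; mL=-4488/6929, mR=432/6929; mL+mR=-24/41 → advance -1; mR−mL=120/169 → turn +1·90°
n=3: pose=(-6,-6,N); sL=24/61, sR=24/65; mL=-3024/3965, mR=96/3965; mL+mR=-48/65 → advance -1; mR−mL=48/61 → turn +1·90°
n=4: pose=(-6,-7,W); sL=15/52, sR=6/17; mL=-567/884, mR=-57/884; mL+mR=-12/17 → advance -1; mR−mL=15/26 → turn +1·90°
n=5: pose=(-5,-7,S); sL=120/449, sR=24/85; mL=-20976/38165, mR=-576/38165; mL+mR=-48/85 → advance -1; mR−mL=240/449 → turn +1·90°
n=6: pose=(-5,-6,E); sL=60/169, sR=12/41; mL=-4488/6929, mR=432/6929; mL+mR=-24/41 → advance -1; mR−mL=120/169 → turn +1·90°
n=7: pose=(-6,-6,N); sL=24/61, sR=24/65; mL=-3024/3965, mR=96/3965; mL+mR=-48/65 → advance -1; mR−mL=48/61 → turn +1·90°

0 15/52 6/17 -567/884 -57/884 -6 -7 W
1 120/449 24/85 -20976/38165 -576/38165 -5 -7 S
2 60/169 12/41 -4488/6929 432/6929 -5 -6 E
3 24/61 24/65 -3024/3965 96/3965 -6 -6 N
4 15/52 6/17 -567/884 -57/884 -6 -7 W
5 120/449 24/85 -20976/38165 -576/38165 -5 -7 S
6 60/169 12/41 -4488/6929 432/6929 -5 -6 E
7 24/61 24/65 -3024/3965 96/3965 -6 -6 N
final -6 -7 W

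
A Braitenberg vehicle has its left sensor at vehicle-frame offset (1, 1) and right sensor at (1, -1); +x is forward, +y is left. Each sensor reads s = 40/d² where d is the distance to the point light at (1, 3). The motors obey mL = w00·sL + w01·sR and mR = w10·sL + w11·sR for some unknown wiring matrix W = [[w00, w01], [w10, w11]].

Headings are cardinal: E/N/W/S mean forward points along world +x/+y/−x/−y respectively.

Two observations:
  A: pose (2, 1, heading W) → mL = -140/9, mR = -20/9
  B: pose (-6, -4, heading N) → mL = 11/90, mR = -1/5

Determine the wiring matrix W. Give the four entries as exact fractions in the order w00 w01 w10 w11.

obs A: pose=(2,1,W) → sL=40/9, sR=40, mL=-140/9, mR=-20/9
obs B: pose=(-6,-4,N) → sL=2/5, sR=5/9, mL=11/90, mR=-1/5
sensor matrix S = [[40/9, 40], [2/5, 5/9]]; det S = -1096/81
solve [mL_A; mL_B] = S·[w00; w01] and [mR_A; mR_B] = S·[w10; w11]:
  w00 = 1, w01 = -1/2, w10 = -1/2, w11 = 0

1 -1/2 -1/2 0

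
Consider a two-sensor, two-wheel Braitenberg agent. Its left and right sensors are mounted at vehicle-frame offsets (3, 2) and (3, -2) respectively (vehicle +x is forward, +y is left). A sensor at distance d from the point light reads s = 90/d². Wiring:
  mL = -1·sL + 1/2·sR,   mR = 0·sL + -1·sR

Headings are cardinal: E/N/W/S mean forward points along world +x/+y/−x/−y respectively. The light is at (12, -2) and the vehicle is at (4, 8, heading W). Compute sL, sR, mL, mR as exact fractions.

left sensor world pos  = (1, 6); dL² = 185
right sensor world pos = (1, 10); dR² = 265
sL = 90/185 = 18/37
sR = 90/265 = 18/53
mL = -1·sL + 1/2·sR = -621/1961
mR = 0·sL + -1·sR = -18/53

18/37 18/53 -621/1961 -18/53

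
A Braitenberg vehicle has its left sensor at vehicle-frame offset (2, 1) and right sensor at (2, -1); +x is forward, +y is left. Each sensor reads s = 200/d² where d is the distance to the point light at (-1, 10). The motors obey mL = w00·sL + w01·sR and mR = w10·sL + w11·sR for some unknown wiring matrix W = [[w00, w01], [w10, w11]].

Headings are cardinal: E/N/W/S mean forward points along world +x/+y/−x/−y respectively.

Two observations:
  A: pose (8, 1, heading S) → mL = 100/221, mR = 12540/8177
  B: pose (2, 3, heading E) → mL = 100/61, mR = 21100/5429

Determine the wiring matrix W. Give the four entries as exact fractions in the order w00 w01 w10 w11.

obs A: pose=(8,1,S) → sL=200/221, sR=40/37, mL=100/221, mR=12540/8177
obs B: pose=(2,3,E) → sL=200/61, sR=200/89, mL=100/61, mR=21100/5429
sensor matrix S = [[200/221, 40/37], [200/61, 200/89]]; det S = -67072000/44392933
solve [mL_A; mL_B] = S·[w00; w01] and [mR_A; mR_B] = S·[w10; w11]:
  w00 = 1/2, w01 = 0, w10 = 1/2, w11 = 1

1/2 0 1/2 1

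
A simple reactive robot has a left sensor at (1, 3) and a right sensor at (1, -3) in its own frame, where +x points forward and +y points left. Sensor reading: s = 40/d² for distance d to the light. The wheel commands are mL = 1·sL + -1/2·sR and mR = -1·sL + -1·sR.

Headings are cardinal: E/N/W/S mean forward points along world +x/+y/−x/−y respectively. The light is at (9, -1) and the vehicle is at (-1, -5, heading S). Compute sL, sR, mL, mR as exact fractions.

left sensor world pos  = (2, -6); dL² = 74
right sensor world pos = (-4, -6); dR² = 194
sL = 40/74 = 20/37
sR = 40/194 = 20/97
mL = 1·sL + -1/2·sR = 1570/3589
mR = -1·sL + -1·sR = -2680/3589

20/37 20/97 1570/3589 -2680/3589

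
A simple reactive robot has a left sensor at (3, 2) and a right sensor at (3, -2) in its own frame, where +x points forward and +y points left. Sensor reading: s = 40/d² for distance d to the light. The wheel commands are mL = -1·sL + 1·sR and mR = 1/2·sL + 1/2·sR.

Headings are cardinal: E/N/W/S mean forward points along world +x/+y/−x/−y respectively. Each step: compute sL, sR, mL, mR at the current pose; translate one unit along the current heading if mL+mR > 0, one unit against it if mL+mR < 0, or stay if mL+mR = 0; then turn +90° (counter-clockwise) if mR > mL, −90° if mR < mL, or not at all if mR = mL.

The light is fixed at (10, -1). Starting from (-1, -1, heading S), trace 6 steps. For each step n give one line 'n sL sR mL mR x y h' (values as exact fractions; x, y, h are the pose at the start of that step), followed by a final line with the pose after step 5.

n=0: pose=(-1,-1,S); sL=4/9, sR=20/89; mL=-176/801, mR=268/801; mL+mR=92/801 → advance +1; mR−mL=148/267 → turn +1·90°
n=1: pose=(-1,-2,E); sL=8/13, sR=40/73; mL=-64/949, mR=552/949; mL+mR=488/949 → advance +1; mR−mL=616/949 → turn +1·90°
n=2: pose=(0,-2,N); sL=10/37, sR=10/17; mL=200/629, mR=270/629; mL+mR=470/629 → advance +1; mR−mL=70/629 → turn +1·90°
n=3: pose=(0,-1,W); sL=40/173, sR=40/173; mL=0, mR=40/173; mL+mR=40/173 → advance +1; mR−mL=40/173 → turn +1·90°
n=4: pose=(-1,-1,S); sL=4/9, sR=20/89; mL=-176/801, mR=268/801; mL+mR=92/801 → advance +1; mR−mL=148/267 → turn +1·90°
n=5: pose=(-1,-2,E); sL=8/13, sR=40/73; mL=-64/949, mR=552/949; mL+mR=488/949 → advance +1; mR−mL=616/949 → turn +1·90°

0 4/9 20/89 -176/801 268/801 -1 -1 S
1 8/13 40/73 -64/949 552/949 -1 -2 E
2 10/37 10/17 200/629 270/629 0 -2 N
3 40/173 40/173 0 40/173 0 -1 W
4 4/9 20/89 -176/801 268/801 -1 -1 S
5 8/13 40/73 -64/949 552/949 -1 -2 E
final 0 -2 N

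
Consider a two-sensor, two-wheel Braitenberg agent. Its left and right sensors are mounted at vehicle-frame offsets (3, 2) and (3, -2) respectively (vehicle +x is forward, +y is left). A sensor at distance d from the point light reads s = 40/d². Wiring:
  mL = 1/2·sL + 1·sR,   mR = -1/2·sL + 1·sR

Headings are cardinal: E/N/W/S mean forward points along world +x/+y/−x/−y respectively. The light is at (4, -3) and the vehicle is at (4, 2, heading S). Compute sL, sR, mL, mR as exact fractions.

5 5 15/2 5/2

left sensor world pos  = (6, -1); dL² = 8
right sensor world pos = (2, -1); dR² = 8
sL = 40/8 = 5
sR = 40/8 = 5
mL = 1/2·sL + 1·sR = 15/2
mR = -1/2·sL + 1·sR = 5/2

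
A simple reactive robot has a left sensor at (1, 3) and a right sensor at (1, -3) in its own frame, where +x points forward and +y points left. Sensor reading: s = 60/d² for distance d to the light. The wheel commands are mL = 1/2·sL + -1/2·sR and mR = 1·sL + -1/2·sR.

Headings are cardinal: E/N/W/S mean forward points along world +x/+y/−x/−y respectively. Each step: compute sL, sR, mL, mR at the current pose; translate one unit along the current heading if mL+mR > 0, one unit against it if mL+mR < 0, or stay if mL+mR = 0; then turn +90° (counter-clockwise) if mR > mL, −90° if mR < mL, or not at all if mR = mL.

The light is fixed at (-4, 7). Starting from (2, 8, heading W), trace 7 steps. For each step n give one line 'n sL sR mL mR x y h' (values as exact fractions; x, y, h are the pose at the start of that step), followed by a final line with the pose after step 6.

0 60/29 60/41 360/1189 1590/1189 2 8 W
1 15/16 15 -225/32 -105/16 1 8 S
2 60/61 60/37 -720/2257 390/2257 1 9 E
3 6 30/29 72/29 159/29 0 9 N
4 20/3 4/3 8/3 6 0 10 W
5 3/2 15 -27/4 -6 -1 10 S
6 12/13 60/17 -288/221 -186/221 -1 11 E
final -2 11 N

n=0: pose=(2,8,W); sL=60/29, sR=60/41; mL=360/1189, mR=1590/1189; mL+mR=1950/1189 → advance +1; mR−mL=30/29 → turn +1·90°
n=1: pose=(1,8,S); sL=15/16, sR=15; mL=-225/32, mR=-105/16; mL+mR=-435/32 → advance -1; mR−mL=15/32 → turn +1·90°
n=2: pose=(1,9,E); sL=60/61, sR=60/37; mL=-720/2257, mR=390/2257; mL+mR=-330/2257 → advance -1; mR−mL=30/61 → turn +1·90°
n=3: pose=(0,9,N); sL=6, sR=30/29; mL=72/29, mR=159/29; mL+mR=231/29 → advance +1; mR−mL=3 → turn +1·90°
n=4: pose=(0,10,W); sL=20/3, sR=4/3; mL=8/3, mR=6; mL+mR=26/3 → advance +1; mR−mL=10/3 → turn +1·90°
n=5: pose=(-1,10,S); sL=3/2, sR=15; mL=-27/4, mR=-6; mL+mR=-51/4 → advance -1; mR−mL=3/4 → turn +1·90°
n=6: pose=(-1,11,E); sL=12/13, sR=60/17; mL=-288/221, mR=-186/221; mL+mR=-474/221 → advance -1; mR−mL=6/13 → turn +1·90°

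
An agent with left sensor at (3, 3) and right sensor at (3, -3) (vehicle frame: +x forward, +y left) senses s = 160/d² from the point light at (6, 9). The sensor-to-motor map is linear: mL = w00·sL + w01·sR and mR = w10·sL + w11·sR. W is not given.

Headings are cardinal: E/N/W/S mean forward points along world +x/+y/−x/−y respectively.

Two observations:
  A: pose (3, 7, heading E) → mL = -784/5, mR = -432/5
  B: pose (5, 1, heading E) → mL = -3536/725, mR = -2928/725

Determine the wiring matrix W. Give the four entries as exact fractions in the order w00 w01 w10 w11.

obs A: pose=(3,7,E) → sL=160, sR=32/5, mL=-784/5, mR=-432/5
obs B: pose=(5,1,E) → sL=160/29, sR=32/25, mL=-3536/725, mR=-2928/725
sensor matrix S = [[160, 32/5], [160/29, 32/25]]; det S = 24576/145
solve [mL_A; mL_B] = S·[w00; w01] and [mR_A; mR_B] = S·[w10; w11]:
  w00 = -1, w01 = 1/2, w10 = -1/2, w11 = -1

-1 1/2 -1/2 -1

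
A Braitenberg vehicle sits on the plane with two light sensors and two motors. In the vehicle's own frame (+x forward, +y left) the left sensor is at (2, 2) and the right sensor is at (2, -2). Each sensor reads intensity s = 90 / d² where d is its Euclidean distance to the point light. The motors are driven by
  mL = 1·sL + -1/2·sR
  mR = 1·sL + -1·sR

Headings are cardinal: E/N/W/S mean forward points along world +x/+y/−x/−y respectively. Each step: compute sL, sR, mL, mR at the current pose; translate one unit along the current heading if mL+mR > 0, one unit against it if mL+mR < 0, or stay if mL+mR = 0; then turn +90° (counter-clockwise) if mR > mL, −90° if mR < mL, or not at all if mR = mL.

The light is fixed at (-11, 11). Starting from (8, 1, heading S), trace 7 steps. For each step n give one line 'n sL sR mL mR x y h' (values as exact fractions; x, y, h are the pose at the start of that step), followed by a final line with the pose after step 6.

0 2/13 90/433 281/5629 -304/5629 8 1 S
1 9/41 45/169 1197/13858 -324/6929 8 2 W
2 18/61 90/449 5337/27389 2592/27389 7 2 N
3 45/218 9/50 1269/10900 72/2725 7 3 E
4 90/541 90/389 10665/210449 -13680/210449 8 3 S
5 9/37 45/157 1161/11618 -252/5809 8 4 W
6 90/281 18/85 5121/23885 2592/23885 7 4 N
final 7 5 E

n=0: pose=(8,1,S); sL=2/13, sR=90/433; mL=281/5629, mR=-304/5629; mL+mR=-23/5629 → advance -1; mR−mL=-45/433 → turn -1·90°
n=1: pose=(8,2,W); sL=9/41, sR=45/169; mL=1197/13858, mR=-324/6929; mL+mR=549/13858 → advance +1; mR−mL=-45/338 → turn -1·90°
n=2: pose=(7,2,N); sL=18/61, sR=90/449; mL=5337/27389, mR=2592/27389; mL+mR=7929/27389 → advance +1; mR−mL=-45/449 → turn -1·90°
n=3: pose=(7,3,E); sL=45/218, sR=9/50; mL=1269/10900, mR=72/2725; mL+mR=1557/10900 → advance +1; mR−mL=-9/100 → turn -1·90°
n=4: pose=(8,3,S); sL=90/541, sR=90/389; mL=10665/210449, mR=-13680/210449; mL+mR=-3015/210449 → advance -1; mR−mL=-45/389 → turn -1·90°
n=5: pose=(8,4,W); sL=9/37, sR=45/157; mL=1161/11618, mR=-252/5809; mL+mR=657/11618 → advance +1; mR−mL=-45/314 → turn -1·90°
n=6: pose=(7,4,N); sL=90/281, sR=18/85; mL=5121/23885, mR=2592/23885; mL+mR=7713/23885 → advance +1; mR−mL=-9/85 → turn -1·90°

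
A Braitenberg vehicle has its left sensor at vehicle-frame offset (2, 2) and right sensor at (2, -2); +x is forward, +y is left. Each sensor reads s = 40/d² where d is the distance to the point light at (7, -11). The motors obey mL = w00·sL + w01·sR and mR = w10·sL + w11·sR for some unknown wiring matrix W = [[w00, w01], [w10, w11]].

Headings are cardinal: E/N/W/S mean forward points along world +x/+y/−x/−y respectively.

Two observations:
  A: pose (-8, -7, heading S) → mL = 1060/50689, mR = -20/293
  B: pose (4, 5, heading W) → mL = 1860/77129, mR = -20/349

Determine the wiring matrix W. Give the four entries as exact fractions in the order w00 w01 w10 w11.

-1/2 1 0 -1/2

obs A: pose=(-8,-7,S) → sL=40/173, sR=40/293, mL=1060/50689, mR=-20/293
obs B: pose=(4,5,W) → sL=40/221, sR=40/349, mL=1860/77129, mR=-20/349
sensor matrix S = [[40/173, 40/293], [40/221, 40/349]]; det S = 7001600/3909591881
solve [mL_A; mL_B] = S·[w00; w01] and [mR_A; mR_B] = S·[w10; w11]:
  w00 = -1/2, w01 = 1, w10 = 0, w11 = -1/2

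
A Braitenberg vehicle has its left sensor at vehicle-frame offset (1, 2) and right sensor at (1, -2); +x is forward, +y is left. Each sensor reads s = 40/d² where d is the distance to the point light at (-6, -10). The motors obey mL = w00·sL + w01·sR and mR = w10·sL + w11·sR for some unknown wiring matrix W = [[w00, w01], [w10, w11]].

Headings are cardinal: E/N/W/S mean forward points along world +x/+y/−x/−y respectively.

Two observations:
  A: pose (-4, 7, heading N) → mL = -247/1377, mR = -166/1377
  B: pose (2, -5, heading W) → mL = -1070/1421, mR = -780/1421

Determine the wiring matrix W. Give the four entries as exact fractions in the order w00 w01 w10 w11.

obs A: pose=(-4,7,N) → sL=10/81, sR=2/17, mL=-247/1377, mR=-166/1377
obs B: pose=(2,-5,W) → sL=20/29, sR=20/49, mL=-1070/1421, mR=-780/1421
sensor matrix S = [[10/81, 2/17], [20/29, 20/49]]; det S = -60160/1956717
solve [mL_A; mL_B] = S·[w00; w01] and [mR_A; mR_B] = S·[w10; w11]:
  w00 = -1/2, w01 = -1, w10 = -1/2, w11 = -1/2

-1/2 -1 -1/2 -1/2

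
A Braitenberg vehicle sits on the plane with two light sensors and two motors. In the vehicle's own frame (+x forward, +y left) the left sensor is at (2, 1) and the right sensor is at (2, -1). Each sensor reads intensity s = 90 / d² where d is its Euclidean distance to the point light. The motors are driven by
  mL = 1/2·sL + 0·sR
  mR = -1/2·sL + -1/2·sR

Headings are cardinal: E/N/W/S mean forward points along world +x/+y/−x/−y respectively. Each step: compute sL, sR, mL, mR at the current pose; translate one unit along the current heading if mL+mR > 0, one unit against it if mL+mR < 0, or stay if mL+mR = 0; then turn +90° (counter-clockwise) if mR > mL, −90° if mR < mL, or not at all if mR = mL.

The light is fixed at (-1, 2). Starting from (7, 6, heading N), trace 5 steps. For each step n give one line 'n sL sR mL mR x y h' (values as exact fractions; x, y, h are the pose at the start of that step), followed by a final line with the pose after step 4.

n=0: pose=(7,6,N); sL=18/17, sR=10/13; mL=9/17, mR=-202/221; mL+mR=-5/13 → advance -1; mR−mL=-319/221 → turn -1·90°
n=1: pose=(7,5,E); sL=45/58, sR=45/52; mL=45/116, mR=-2475/3016; mL+mR=-45/104 → advance -1; mR−mL=-3645/3016 → turn -1·90°
n=2: pose=(6,5,S); sL=18/13, sR=90/37; mL=9/13, mR=-918/481; mL+mR=-45/37 → advance -1; mR−mL=-1251/481 → turn -1·90°
n=3: pose=(6,6,W); sL=45/17, sR=9/5; mL=45/34, mR=-189/85; mL+mR=-9/10 → advance -1; mR−mL=-603/170 → turn -1·90°
n=4: pose=(7,6,N); sL=18/17, sR=10/13; mL=9/17, mR=-202/221; mL+mR=-5/13 → advance -1; mR−mL=-319/221 → turn -1·90°

0 18/17 10/13 9/17 -202/221 7 6 N
1 45/58 45/52 45/116 -2475/3016 7 5 E
2 18/13 90/37 9/13 -918/481 6 5 S
3 45/17 9/5 45/34 -189/85 6 6 W
4 18/17 10/13 9/17 -202/221 7 6 N
final 7 5 E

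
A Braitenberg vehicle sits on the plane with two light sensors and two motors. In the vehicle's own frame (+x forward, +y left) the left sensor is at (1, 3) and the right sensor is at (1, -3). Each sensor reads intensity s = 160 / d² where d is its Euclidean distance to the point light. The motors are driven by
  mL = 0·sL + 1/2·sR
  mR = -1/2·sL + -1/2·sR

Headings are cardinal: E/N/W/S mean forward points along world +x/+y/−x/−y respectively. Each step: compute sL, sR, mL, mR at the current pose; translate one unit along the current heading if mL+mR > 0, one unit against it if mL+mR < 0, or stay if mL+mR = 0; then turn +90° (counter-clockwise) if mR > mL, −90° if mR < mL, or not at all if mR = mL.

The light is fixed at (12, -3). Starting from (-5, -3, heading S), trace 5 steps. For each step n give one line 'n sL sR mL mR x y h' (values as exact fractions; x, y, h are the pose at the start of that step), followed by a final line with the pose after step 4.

n=0: pose=(-5,-3,S); sL=160/197, sR=160/401; mL=80/401, mR=-47840/78997; mL+mR=-80/197 → advance -1; mR−mL=-63600/78997 → turn -1·90°
n=1: pose=(-5,-2,W); sL=20/41, sR=8/17; mL=4/17, mR=-334/697; mL+mR=-10/41 → advance -1; mR−mL=-498/697 → turn -1·90°
n=2: pose=(-4,-2,N); sL=32/73, sR=160/173; mL=80/173, mR=-8608/12629; mL+mR=-16/73 → advance -1; mR−mL=-14448/12629 → turn -1·90°
n=3: pose=(-4,-3,E); sL=80/117, sR=80/117; mL=40/117, mR=-80/117; mL+mR=-40/117 → advance -1; mR−mL=-40/39 → turn -1·90°
n=4: pose=(-5,-3,S); sL=160/197, sR=160/401; mL=80/401, mR=-47840/78997; mL+mR=-80/197 → advance -1; mR−mL=-63600/78997 → turn -1·90°

0 160/197 160/401 80/401 -47840/78997 -5 -3 S
1 20/41 8/17 4/17 -334/697 -5 -2 W
2 32/73 160/173 80/173 -8608/12629 -4 -2 N
3 80/117 80/117 40/117 -80/117 -4 -3 E
4 160/197 160/401 80/401 -47840/78997 -5 -3 S
final -5 -2 W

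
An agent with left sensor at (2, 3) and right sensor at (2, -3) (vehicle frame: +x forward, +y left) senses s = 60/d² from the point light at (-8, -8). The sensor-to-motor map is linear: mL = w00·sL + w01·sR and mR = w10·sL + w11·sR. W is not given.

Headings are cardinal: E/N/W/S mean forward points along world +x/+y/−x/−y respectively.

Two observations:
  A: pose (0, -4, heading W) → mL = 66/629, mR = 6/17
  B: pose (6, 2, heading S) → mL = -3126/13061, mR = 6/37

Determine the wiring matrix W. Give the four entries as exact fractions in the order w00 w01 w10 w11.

1/2 -1 0 1/2

obs A: pose=(0,-4,W) → sL=60/37, sR=12/17, mL=66/629, mR=6/17
obs B: pose=(6,2,S) → sL=60/353, sR=12/37, mL=-3126/13061, mR=6/37
sensor matrix S = [[60/37, 12/17], [60/353, 12/37]]; det S = 3335040/8215369
solve [mL_A; mL_B] = S·[w00; w01] and [mR_A; mR_B] = S·[w10; w11]:
  w00 = 1/2, w01 = -1, w10 = 0, w11 = 1/2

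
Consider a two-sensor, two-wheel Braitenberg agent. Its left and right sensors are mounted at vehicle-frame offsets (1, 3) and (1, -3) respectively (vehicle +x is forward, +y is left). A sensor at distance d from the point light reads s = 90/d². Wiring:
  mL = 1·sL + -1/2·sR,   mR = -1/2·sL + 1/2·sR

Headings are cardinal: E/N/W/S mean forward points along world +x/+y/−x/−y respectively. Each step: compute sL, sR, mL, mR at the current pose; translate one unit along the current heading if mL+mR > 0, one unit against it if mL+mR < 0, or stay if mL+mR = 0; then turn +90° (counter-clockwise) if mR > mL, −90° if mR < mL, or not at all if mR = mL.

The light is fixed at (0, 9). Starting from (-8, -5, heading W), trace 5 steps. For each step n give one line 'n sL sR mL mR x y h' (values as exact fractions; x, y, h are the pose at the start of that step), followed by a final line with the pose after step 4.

n=0: pose=(-8,-5,W); sL=9/37, sR=45/101; mL=153/7474, mR=378/3737; mL+mR=9/74 → advance +1; mR−mL=603/7474 → turn +1·90°
n=1: pose=(-9,-5,S); sL=10/29, sR=10/41; mL=265/1189, mR=-60/1189; mL+mR=5/29 → advance +1; mR−mL=-325/1189 → turn -1·90°
n=2: pose=(-9,-6,W); sL=45/212, sR=45/122; mL=90/3233, mR=2025/25864; mL+mR=45/424 → advance +1; mR−mL=1305/25864 → turn +1·90°
n=3: pose=(-10,-6,S); sL=18/61, sR=18/85; mL=981/5185, mR=-216/5185; mL+mR=9/61 → advance +1; mR−mL=-1197/5185 → turn -1·90°
n=4: pose=(-10,-7,W); sL=45/241, sR=9/29; mL=441/13978, mR=432/6989; mL+mR=45/482 → advance +1; mR−mL=423/13978 → turn +1·90°

0 9/37 45/101 153/7474 378/3737 -8 -5 W
1 10/29 10/41 265/1189 -60/1189 -9 -5 S
2 45/212 45/122 90/3233 2025/25864 -9 -6 W
3 18/61 18/85 981/5185 -216/5185 -10 -6 S
4 45/241 9/29 441/13978 432/6989 -10 -7 W
final -11 -7 S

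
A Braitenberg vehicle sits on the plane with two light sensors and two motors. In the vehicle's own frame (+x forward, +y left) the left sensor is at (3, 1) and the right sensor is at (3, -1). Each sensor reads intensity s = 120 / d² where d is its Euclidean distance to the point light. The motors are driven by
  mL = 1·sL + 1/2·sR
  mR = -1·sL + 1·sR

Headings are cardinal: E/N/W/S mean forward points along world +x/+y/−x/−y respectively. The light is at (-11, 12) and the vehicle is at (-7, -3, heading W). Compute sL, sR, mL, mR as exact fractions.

120/257 120/197 39060/50629 7200/50629

left sensor world pos  = (-10, -4); dL² = 257
right sensor world pos = (-10, -2); dR² = 197
sL = 120/257 = 120/257
sR = 120/197 = 120/197
mL = 1·sL + 1/2·sR = 39060/50629
mR = -1·sL + 1·sR = 7200/50629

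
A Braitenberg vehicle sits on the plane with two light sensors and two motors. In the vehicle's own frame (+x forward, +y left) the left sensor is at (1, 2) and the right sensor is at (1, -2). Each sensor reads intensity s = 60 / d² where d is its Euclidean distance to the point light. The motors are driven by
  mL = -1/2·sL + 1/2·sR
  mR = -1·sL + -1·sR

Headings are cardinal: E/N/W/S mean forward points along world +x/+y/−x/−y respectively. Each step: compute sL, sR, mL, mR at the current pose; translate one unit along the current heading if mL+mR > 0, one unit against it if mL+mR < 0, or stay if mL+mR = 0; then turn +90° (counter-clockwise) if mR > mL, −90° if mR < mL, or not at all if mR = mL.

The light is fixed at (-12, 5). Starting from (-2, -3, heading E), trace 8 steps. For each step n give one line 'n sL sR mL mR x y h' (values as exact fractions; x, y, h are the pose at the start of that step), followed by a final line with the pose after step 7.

0 60/157 60/221 -1920/34697 -22680/34697 -2 -3 E
1 30/101 6/13 108/1313 -996/1313 -3 -3 S
2 12/29 60/89 336/2581 -2808/2581 -3 -2 W
3 3/5 1/3 -2/15 -14/15 -2 -2 N
4 60/157 60/221 -1920/34697 -22680/34697 -2 -3 E
5 30/101 6/13 108/1313 -996/1313 -3 -3 S
6 12/29 60/89 336/2581 -2808/2581 -3 -2 W
7 3/5 1/3 -2/15 -14/15 -2 -2 N
final -2 -3 E

n=0: pose=(-2,-3,E); sL=60/157, sR=60/221; mL=-1920/34697, mR=-22680/34697; mL+mR=-24600/34697 → advance -1; mR−mL=-20760/34697 → turn -1·90°
n=1: pose=(-3,-3,S); sL=30/101, sR=6/13; mL=108/1313, mR=-996/1313; mL+mR=-888/1313 → advance -1; mR−mL=-1104/1313 → turn -1·90°
n=2: pose=(-3,-2,W); sL=12/29, sR=60/89; mL=336/2581, mR=-2808/2581; mL+mR=-2472/2581 → advance -1; mR−mL=-3144/2581 → turn -1·90°
n=3: pose=(-2,-2,N); sL=3/5, sR=1/3; mL=-2/15, mR=-14/15; mL+mR=-16/15 → advance -1; mR−mL=-4/5 → turn -1·90°
n=4: pose=(-2,-3,E); sL=60/157, sR=60/221; mL=-1920/34697, mR=-22680/34697; mL+mR=-24600/34697 → advance -1; mR−mL=-20760/34697 → turn -1·90°
n=5: pose=(-3,-3,S); sL=30/101, sR=6/13; mL=108/1313, mR=-996/1313; mL+mR=-888/1313 → advance -1; mR−mL=-1104/1313 → turn -1·90°
n=6: pose=(-3,-2,W); sL=12/29, sR=60/89; mL=336/2581, mR=-2808/2581; mL+mR=-2472/2581 → advance -1; mR−mL=-3144/2581 → turn -1·90°
n=7: pose=(-2,-2,N); sL=3/5, sR=1/3; mL=-2/15, mR=-14/15; mL+mR=-16/15 → advance -1; mR−mL=-4/5 → turn -1·90°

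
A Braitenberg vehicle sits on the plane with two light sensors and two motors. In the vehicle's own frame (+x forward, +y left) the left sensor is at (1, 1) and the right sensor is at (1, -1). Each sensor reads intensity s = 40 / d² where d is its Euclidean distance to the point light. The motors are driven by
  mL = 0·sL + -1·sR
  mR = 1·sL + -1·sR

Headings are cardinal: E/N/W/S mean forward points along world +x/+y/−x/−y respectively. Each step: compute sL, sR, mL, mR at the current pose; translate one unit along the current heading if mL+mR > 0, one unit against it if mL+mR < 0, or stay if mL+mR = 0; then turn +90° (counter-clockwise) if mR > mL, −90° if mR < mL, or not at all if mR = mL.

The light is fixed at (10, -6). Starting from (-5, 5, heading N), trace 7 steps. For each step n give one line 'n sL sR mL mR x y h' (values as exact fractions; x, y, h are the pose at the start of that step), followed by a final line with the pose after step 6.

0 1/10 2/17 -2/17 -3/170 -5 5 N
1 40/337 40/377 -40/377 1600/127049 -5 4 W
2 4/25 20/153 -20/153 112/3825 -4 4 S
3 40/313 40/269 -40/269 -1760/84197 -4 5 E
4 1/10 2/17 -2/17 -3/170 -5 5 N
5 40/337 40/377 -40/377 1600/127049 -5 4 W
6 4/25 20/153 -20/153 112/3825 -4 4 S
final -4 5 E

n=0: pose=(-5,5,N); sL=1/10, sR=2/17; mL=-2/17, mR=-3/170; mL+mR=-23/170 → advance -1; mR−mL=1/10 → turn +1·90°
n=1: pose=(-5,4,W); sL=40/337, sR=40/377; mL=-40/377, mR=1600/127049; mL+mR=-11880/127049 → advance -1; mR−mL=40/337 → turn +1·90°
n=2: pose=(-4,4,S); sL=4/25, sR=20/153; mL=-20/153, mR=112/3825; mL+mR=-388/3825 → advance -1; mR−mL=4/25 → turn +1·90°
n=3: pose=(-4,5,E); sL=40/313, sR=40/269; mL=-40/269, mR=-1760/84197; mL+mR=-14280/84197 → advance -1; mR−mL=40/313 → turn +1·90°
n=4: pose=(-5,5,N); sL=1/10, sR=2/17; mL=-2/17, mR=-3/170; mL+mR=-23/170 → advance -1; mR−mL=1/10 → turn +1·90°
n=5: pose=(-5,4,W); sL=40/337, sR=40/377; mL=-40/377, mR=1600/127049; mL+mR=-11880/127049 → advance -1; mR−mL=40/337 → turn +1·90°
n=6: pose=(-4,4,S); sL=4/25, sR=20/153; mL=-20/153, mR=112/3825; mL+mR=-388/3825 → advance -1; mR−mL=4/25 → turn +1·90°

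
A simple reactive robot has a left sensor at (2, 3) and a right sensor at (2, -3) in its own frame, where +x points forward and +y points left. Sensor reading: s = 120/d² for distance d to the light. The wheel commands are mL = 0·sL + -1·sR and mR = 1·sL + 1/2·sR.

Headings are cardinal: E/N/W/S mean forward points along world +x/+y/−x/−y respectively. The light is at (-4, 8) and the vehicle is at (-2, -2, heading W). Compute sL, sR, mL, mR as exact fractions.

left sensor world pos  = (-4, -5); dL² = 169
right sensor world pos = (-4, 1); dR² = 49
sL = 120/169 = 120/169
sR = 120/49 = 120/49
mL = 0·sL + -1·sR = -120/49
mR = 1·sL + 1/2·sR = 16020/8281

120/169 120/49 -120/49 16020/8281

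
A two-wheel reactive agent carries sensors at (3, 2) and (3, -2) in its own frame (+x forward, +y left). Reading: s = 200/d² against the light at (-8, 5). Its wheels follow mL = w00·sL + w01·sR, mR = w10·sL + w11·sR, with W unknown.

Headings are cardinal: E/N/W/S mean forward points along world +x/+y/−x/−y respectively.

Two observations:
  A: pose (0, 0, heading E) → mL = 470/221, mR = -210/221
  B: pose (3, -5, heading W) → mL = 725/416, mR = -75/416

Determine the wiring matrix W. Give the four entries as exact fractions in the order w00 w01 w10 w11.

1 1/2 -1 1/2

obs A: pose=(0,0,E) → sL=20/13, sR=20/17, mL=470/221, mR=-210/221
obs B: pose=(3,-5,W) → sL=25/26, sR=25/16, mL=725/416, mR=-75/416
sensor matrix S = [[20/13, 20/17], [25/26, 25/16]]; det S = 1125/884
solve [mL_A; mL_B] = S·[w00; w01] and [mR_A; mR_B] = S·[w10; w11]:
  w00 = 1, w01 = 1/2, w10 = -1, w11 = 1/2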